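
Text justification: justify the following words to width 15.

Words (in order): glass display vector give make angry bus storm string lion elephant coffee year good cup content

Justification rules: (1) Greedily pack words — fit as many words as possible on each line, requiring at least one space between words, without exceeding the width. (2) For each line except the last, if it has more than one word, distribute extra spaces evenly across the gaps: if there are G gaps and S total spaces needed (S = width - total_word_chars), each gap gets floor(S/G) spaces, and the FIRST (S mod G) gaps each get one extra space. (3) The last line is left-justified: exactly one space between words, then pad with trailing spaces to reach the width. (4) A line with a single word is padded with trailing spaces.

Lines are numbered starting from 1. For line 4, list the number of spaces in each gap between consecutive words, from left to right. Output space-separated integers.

Answer: 4

Derivation:
Line 1: ['glass', 'display'] (min_width=13, slack=2)
Line 2: ['vector', 'give'] (min_width=11, slack=4)
Line 3: ['make', 'angry', 'bus'] (min_width=14, slack=1)
Line 4: ['storm', 'string'] (min_width=12, slack=3)
Line 5: ['lion', 'elephant'] (min_width=13, slack=2)
Line 6: ['coffee', 'year'] (min_width=11, slack=4)
Line 7: ['good', 'cup'] (min_width=8, slack=7)
Line 8: ['content'] (min_width=7, slack=8)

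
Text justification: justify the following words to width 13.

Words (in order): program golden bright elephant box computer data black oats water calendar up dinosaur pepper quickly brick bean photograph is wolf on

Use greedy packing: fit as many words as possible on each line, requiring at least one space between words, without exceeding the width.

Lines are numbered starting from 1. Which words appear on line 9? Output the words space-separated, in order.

Answer: pepper

Derivation:
Line 1: ['program'] (min_width=7, slack=6)
Line 2: ['golden', 'bright'] (min_width=13, slack=0)
Line 3: ['elephant', 'box'] (min_width=12, slack=1)
Line 4: ['computer', 'data'] (min_width=13, slack=0)
Line 5: ['black', 'oats'] (min_width=10, slack=3)
Line 6: ['water'] (min_width=5, slack=8)
Line 7: ['calendar', 'up'] (min_width=11, slack=2)
Line 8: ['dinosaur'] (min_width=8, slack=5)
Line 9: ['pepper'] (min_width=6, slack=7)
Line 10: ['quickly', 'brick'] (min_width=13, slack=0)
Line 11: ['bean'] (min_width=4, slack=9)
Line 12: ['photograph', 'is'] (min_width=13, slack=0)
Line 13: ['wolf', 'on'] (min_width=7, slack=6)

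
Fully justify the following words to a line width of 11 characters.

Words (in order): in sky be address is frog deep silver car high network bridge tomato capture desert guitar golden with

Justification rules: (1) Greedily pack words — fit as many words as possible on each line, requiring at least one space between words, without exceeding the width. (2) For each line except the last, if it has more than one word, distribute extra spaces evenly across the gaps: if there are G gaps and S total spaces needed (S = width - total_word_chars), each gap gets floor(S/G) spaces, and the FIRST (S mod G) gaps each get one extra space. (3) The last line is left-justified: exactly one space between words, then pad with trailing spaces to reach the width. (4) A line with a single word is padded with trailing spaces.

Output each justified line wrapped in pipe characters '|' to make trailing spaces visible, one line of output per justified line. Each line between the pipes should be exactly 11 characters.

Answer: |in  sky  be|
|address  is|
|frog   deep|
|silver  car|
|high       |
|network    |
|bridge     |
|tomato     |
|capture    |
|desert     |
|guitar     |
|golden with|

Derivation:
Line 1: ['in', 'sky', 'be'] (min_width=9, slack=2)
Line 2: ['address', 'is'] (min_width=10, slack=1)
Line 3: ['frog', 'deep'] (min_width=9, slack=2)
Line 4: ['silver', 'car'] (min_width=10, slack=1)
Line 5: ['high'] (min_width=4, slack=7)
Line 6: ['network'] (min_width=7, slack=4)
Line 7: ['bridge'] (min_width=6, slack=5)
Line 8: ['tomato'] (min_width=6, slack=5)
Line 9: ['capture'] (min_width=7, slack=4)
Line 10: ['desert'] (min_width=6, slack=5)
Line 11: ['guitar'] (min_width=6, slack=5)
Line 12: ['golden', 'with'] (min_width=11, slack=0)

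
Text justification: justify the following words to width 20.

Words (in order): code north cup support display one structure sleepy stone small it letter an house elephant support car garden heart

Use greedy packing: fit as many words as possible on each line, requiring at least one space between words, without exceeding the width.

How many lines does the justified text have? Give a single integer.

Answer: 7

Derivation:
Line 1: ['code', 'north', 'cup'] (min_width=14, slack=6)
Line 2: ['support', 'display', 'one'] (min_width=19, slack=1)
Line 3: ['structure', 'sleepy'] (min_width=16, slack=4)
Line 4: ['stone', 'small', 'it'] (min_width=14, slack=6)
Line 5: ['letter', 'an', 'house'] (min_width=15, slack=5)
Line 6: ['elephant', 'support', 'car'] (min_width=20, slack=0)
Line 7: ['garden', 'heart'] (min_width=12, slack=8)
Total lines: 7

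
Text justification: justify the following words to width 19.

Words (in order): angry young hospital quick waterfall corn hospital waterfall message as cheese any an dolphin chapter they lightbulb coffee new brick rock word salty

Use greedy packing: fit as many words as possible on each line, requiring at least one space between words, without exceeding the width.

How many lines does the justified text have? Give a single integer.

Answer: 10

Derivation:
Line 1: ['angry', 'young'] (min_width=11, slack=8)
Line 2: ['hospital', 'quick'] (min_width=14, slack=5)
Line 3: ['waterfall', 'corn'] (min_width=14, slack=5)
Line 4: ['hospital', 'waterfall'] (min_width=18, slack=1)
Line 5: ['message', 'as', 'cheese'] (min_width=17, slack=2)
Line 6: ['any', 'an', 'dolphin'] (min_width=14, slack=5)
Line 7: ['chapter', 'they'] (min_width=12, slack=7)
Line 8: ['lightbulb', 'coffee'] (min_width=16, slack=3)
Line 9: ['new', 'brick', 'rock', 'word'] (min_width=19, slack=0)
Line 10: ['salty'] (min_width=5, slack=14)
Total lines: 10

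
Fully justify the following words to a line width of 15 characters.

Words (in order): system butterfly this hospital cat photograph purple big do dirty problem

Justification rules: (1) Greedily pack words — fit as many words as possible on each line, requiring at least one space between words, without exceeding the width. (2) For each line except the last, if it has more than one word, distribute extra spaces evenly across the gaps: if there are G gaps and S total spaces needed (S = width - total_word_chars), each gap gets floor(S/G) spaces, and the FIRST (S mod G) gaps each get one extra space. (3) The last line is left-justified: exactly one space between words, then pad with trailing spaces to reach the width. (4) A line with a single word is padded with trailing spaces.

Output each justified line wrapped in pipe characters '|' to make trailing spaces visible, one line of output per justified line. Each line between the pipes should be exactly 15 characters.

Answer: |system         |
|butterfly  this|
|hospital    cat|
|photograph     |
|purple  big  do|
|dirty problem  |

Derivation:
Line 1: ['system'] (min_width=6, slack=9)
Line 2: ['butterfly', 'this'] (min_width=14, slack=1)
Line 3: ['hospital', 'cat'] (min_width=12, slack=3)
Line 4: ['photograph'] (min_width=10, slack=5)
Line 5: ['purple', 'big', 'do'] (min_width=13, slack=2)
Line 6: ['dirty', 'problem'] (min_width=13, slack=2)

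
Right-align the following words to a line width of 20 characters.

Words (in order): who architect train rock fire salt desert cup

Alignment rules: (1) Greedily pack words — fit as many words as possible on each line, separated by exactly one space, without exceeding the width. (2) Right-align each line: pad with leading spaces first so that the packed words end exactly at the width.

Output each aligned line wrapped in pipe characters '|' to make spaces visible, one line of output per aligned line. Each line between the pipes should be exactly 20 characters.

Line 1: ['who', 'architect', 'train'] (min_width=19, slack=1)
Line 2: ['rock', 'fire', 'salt'] (min_width=14, slack=6)
Line 3: ['desert', 'cup'] (min_width=10, slack=10)

Answer: | who architect train|
|      rock fire salt|
|          desert cup|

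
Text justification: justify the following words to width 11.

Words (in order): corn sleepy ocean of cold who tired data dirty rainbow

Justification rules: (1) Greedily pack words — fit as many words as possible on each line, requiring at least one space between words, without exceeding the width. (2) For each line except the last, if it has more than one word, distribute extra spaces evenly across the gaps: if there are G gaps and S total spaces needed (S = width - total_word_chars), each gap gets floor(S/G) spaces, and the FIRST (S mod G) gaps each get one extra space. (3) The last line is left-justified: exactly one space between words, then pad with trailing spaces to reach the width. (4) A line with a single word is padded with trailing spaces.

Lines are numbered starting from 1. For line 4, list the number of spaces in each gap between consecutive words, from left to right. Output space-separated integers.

Answer: 2

Derivation:
Line 1: ['corn', 'sleepy'] (min_width=11, slack=0)
Line 2: ['ocean', 'of'] (min_width=8, slack=3)
Line 3: ['cold', 'who'] (min_width=8, slack=3)
Line 4: ['tired', 'data'] (min_width=10, slack=1)
Line 5: ['dirty'] (min_width=5, slack=6)
Line 6: ['rainbow'] (min_width=7, slack=4)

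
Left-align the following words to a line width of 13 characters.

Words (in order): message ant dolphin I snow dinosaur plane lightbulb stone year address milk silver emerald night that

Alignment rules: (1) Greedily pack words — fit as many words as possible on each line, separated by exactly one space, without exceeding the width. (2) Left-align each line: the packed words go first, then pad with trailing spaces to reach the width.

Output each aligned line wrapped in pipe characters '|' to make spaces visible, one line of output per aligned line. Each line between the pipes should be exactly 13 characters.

Line 1: ['message', 'ant'] (min_width=11, slack=2)
Line 2: ['dolphin', 'I'] (min_width=9, slack=4)
Line 3: ['snow', 'dinosaur'] (min_width=13, slack=0)
Line 4: ['plane'] (min_width=5, slack=8)
Line 5: ['lightbulb'] (min_width=9, slack=4)
Line 6: ['stone', 'year'] (min_width=10, slack=3)
Line 7: ['address', 'milk'] (min_width=12, slack=1)
Line 8: ['silver'] (min_width=6, slack=7)
Line 9: ['emerald', 'night'] (min_width=13, slack=0)
Line 10: ['that'] (min_width=4, slack=9)

Answer: |message ant  |
|dolphin I    |
|snow dinosaur|
|plane        |
|lightbulb    |
|stone year   |
|address milk |
|silver       |
|emerald night|
|that         |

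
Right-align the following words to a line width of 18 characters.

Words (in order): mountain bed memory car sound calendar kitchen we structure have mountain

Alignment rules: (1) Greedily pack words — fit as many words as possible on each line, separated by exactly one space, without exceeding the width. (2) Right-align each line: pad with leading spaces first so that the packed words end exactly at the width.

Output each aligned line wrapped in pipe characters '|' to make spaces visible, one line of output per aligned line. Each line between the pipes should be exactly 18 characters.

Line 1: ['mountain', 'bed'] (min_width=12, slack=6)
Line 2: ['memory', 'car', 'sound'] (min_width=16, slack=2)
Line 3: ['calendar', 'kitchen'] (min_width=16, slack=2)
Line 4: ['we', 'structure', 'have'] (min_width=17, slack=1)
Line 5: ['mountain'] (min_width=8, slack=10)

Answer: |      mountain bed|
|  memory car sound|
|  calendar kitchen|
| we structure have|
|          mountain|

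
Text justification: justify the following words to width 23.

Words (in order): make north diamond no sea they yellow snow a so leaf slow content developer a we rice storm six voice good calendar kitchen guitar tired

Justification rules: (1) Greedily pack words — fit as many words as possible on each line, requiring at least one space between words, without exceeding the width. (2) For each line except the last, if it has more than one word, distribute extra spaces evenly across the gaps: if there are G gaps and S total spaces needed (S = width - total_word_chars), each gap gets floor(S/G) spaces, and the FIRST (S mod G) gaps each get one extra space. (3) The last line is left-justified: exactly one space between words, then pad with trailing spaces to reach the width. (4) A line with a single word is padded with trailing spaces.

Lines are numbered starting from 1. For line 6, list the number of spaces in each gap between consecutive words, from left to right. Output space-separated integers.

Answer: 1 1

Derivation:
Line 1: ['make', 'north', 'diamond', 'no'] (min_width=21, slack=2)
Line 2: ['sea', 'they', 'yellow', 'snow', 'a'] (min_width=22, slack=1)
Line 3: ['so', 'leaf', 'slow', 'content'] (min_width=20, slack=3)
Line 4: ['developer', 'a', 'we', 'rice'] (min_width=19, slack=4)
Line 5: ['storm', 'six', 'voice', 'good'] (min_width=20, slack=3)
Line 6: ['calendar', 'kitchen', 'guitar'] (min_width=23, slack=0)
Line 7: ['tired'] (min_width=5, slack=18)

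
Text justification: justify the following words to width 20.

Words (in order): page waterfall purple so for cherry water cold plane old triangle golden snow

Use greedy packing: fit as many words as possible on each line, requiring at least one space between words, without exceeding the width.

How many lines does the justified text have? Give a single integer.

Line 1: ['page', 'waterfall'] (min_width=14, slack=6)
Line 2: ['purple', 'so', 'for', 'cherry'] (min_width=20, slack=0)
Line 3: ['water', 'cold', 'plane', 'old'] (min_width=20, slack=0)
Line 4: ['triangle', 'golden', 'snow'] (min_width=20, slack=0)
Total lines: 4

Answer: 4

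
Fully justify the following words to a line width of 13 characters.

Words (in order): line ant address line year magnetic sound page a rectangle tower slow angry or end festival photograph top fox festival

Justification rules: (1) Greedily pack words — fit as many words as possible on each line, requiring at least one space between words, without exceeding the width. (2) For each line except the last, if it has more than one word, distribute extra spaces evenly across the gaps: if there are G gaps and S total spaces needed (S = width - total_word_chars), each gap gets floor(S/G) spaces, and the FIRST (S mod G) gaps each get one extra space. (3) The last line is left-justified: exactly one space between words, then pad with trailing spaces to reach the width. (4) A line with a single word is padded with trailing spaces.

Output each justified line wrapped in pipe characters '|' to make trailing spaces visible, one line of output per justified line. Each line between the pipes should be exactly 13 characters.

Line 1: ['line', 'ant'] (min_width=8, slack=5)
Line 2: ['address', 'line'] (min_width=12, slack=1)
Line 3: ['year', 'magnetic'] (min_width=13, slack=0)
Line 4: ['sound', 'page', 'a'] (min_width=12, slack=1)
Line 5: ['rectangle'] (min_width=9, slack=4)
Line 6: ['tower', 'slow'] (min_width=10, slack=3)
Line 7: ['angry', 'or', 'end'] (min_width=12, slack=1)
Line 8: ['festival'] (min_width=8, slack=5)
Line 9: ['photograph'] (min_width=10, slack=3)
Line 10: ['top', 'fox'] (min_width=7, slack=6)
Line 11: ['festival'] (min_width=8, slack=5)

Answer: |line      ant|
|address  line|
|year magnetic|
|sound  page a|
|rectangle    |
|tower    slow|
|angry  or end|
|festival     |
|photograph   |
|top       fox|
|festival     |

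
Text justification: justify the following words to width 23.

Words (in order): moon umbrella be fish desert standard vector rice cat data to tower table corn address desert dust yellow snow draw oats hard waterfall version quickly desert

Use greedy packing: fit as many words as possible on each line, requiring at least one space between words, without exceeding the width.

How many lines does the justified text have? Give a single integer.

Line 1: ['moon', 'umbrella', 'be', 'fish'] (min_width=21, slack=2)
Line 2: ['desert', 'standard', 'vector'] (min_width=22, slack=1)
Line 3: ['rice', 'cat', 'data', 'to', 'tower'] (min_width=22, slack=1)
Line 4: ['table', 'corn', 'address'] (min_width=18, slack=5)
Line 5: ['desert', 'dust', 'yellow', 'snow'] (min_width=23, slack=0)
Line 6: ['draw', 'oats', 'hard'] (min_width=14, slack=9)
Line 7: ['waterfall', 'version'] (min_width=17, slack=6)
Line 8: ['quickly', 'desert'] (min_width=14, slack=9)
Total lines: 8

Answer: 8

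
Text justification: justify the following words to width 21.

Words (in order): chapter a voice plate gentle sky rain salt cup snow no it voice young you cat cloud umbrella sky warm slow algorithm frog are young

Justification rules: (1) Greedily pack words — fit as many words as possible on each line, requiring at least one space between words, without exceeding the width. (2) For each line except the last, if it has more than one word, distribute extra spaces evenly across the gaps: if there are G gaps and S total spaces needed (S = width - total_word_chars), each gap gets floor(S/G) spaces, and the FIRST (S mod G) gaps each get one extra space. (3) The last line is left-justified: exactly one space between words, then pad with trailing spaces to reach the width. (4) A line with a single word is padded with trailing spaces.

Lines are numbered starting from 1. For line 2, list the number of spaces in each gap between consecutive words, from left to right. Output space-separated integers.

Answer: 2 1 1

Derivation:
Line 1: ['chapter', 'a', 'voice', 'plate'] (min_width=21, slack=0)
Line 2: ['gentle', 'sky', 'rain', 'salt'] (min_width=20, slack=1)
Line 3: ['cup', 'snow', 'no', 'it', 'voice'] (min_width=20, slack=1)
Line 4: ['young', 'you', 'cat', 'cloud'] (min_width=19, slack=2)
Line 5: ['umbrella', 'sky', 'warm'] (min_width=17, slack=4)
Line 6: ['slow', 'algorithm', 'frog'] (min_width=19, slack=2)
Line 7: ['are', 'young'] (min_width=9, slack=12)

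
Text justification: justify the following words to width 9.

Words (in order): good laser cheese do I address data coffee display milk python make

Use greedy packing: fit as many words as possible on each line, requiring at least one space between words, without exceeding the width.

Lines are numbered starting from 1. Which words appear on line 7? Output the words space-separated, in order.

Line 1: ['good'] (min_width=4, slack=5)
Line 2: ['laser'] (min_width=5, slack=4)
Line 3: ['cheese', 'do'] (min_width=9, slack=0)
Line 4: ['I', 'address'] (min_width=9, slack=0)
Line 5: ['data'] (min_width=4, slack=5)
Line 6: ['coffee'] (min_width=6, slack=3)
Line 7: ['display'] (min_width=7, slack=2)
Line 8: ['milk'] (min_width=4, slack=5)
Line 9: ['python'] (min_width=6, slack=3)
Line 10: ['make'] (min_width=4, slack=5)

Answer: display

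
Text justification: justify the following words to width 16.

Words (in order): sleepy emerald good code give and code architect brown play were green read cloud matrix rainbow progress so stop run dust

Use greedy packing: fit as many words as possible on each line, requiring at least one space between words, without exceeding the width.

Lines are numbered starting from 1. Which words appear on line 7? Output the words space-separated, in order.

Line 1: ['sleepy', 'emerald'] (min_width=14, slack=2)
Line 2: ['good', 'code', 'give'] (min_width=14, slack=2)
Line 3: ['and', 'code'] (min_width=8, slack=8)
Line 4: ['architect', 'brown'] (min_width=15, slack=1)
Line 5: ['play', 'were', 'green'] (min_width=15, slack=1)
Line 6: ['read', 'cloud'] (min_width=10, slack=6)
Line 7: ['matrix', 'rainbow'] (min_width=14, slack=2)
Line 8: ['progress', 'so', 'stop'] (min_width=16, slack=0)
Line 9: ['run', 'dust'] (min_width=8, slack=8)

Answer: matrix rainbow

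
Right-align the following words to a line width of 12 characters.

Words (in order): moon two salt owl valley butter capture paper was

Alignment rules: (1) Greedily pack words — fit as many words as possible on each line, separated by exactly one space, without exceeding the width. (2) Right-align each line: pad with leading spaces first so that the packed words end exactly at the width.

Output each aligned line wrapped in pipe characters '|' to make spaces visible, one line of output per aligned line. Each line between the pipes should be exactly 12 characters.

Line 1: ['moon', 'two'] (min_width=8, slack=4)
Line 2: ['salt', 'owl'] (min_width=8, slack=4)
Line 3: ['valley'] (min_width=6, slack=6)
Line 4: ['butter'] (min_width=6, slack=6)
Line 5: ['capture'] (min_width=7, slack=5)
Line 6: ['paper', 'was'] (min_width=9, slack=3)

Answer: |    moon two|
|    salt owl|
|      valley|
|      butter|
|     capture|
|   paper was|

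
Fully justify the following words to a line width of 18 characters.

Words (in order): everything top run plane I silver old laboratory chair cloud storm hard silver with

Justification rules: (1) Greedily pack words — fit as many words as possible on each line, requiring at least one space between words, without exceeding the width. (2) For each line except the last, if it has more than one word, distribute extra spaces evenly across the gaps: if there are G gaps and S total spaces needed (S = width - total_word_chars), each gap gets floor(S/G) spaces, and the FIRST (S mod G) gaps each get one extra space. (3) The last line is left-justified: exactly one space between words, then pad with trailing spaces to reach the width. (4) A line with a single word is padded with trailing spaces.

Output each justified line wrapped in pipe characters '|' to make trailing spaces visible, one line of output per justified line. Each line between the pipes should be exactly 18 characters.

Answer: |everything top run|
|plane I silver old|
|laboratory   chair|
|cloud  storm  hard|
|silver with       |

Derivation:
Line 1: ['everything', 'top', 'run'] (min_width=18, slack=0)
Line 2: ['plane', 'I', 'silver', 'old'] (min_width=18, slack=0)
Line 3: ['laboratory', 'chair'] (min_width=16, slack=2)
Line 4: ['cloud', 'storm', 'hard'] (min_width=16, slack=2)
Line 5: ['silver', 'with'] (min_width=11, slack=7)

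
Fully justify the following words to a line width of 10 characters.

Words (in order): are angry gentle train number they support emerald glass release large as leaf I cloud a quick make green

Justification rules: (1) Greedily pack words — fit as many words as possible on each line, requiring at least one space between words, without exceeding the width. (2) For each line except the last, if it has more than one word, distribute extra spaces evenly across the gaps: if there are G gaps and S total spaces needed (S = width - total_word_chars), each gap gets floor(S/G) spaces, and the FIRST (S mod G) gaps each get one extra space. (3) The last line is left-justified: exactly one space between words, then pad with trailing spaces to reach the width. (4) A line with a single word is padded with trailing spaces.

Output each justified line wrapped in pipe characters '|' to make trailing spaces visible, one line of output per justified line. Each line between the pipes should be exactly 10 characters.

Line 1: ['are', 'angry'] (min_width=9, slack=1)
Line 2: ['gentle'] (min_width=6, slack=4)
Line 3: ['train'] (min_width=5, slack=5)
Line 4: ['number'] (min_width=6, slack=4)
Line 5: ['they'] (min_width=4, slack=6)
Line 6: ['support'] (min_width=7, slack=3)
Line 7: ['emerald'] (min_width=7, slack=3)
Line 8: ['glass'] (min_width=5, slack=5)
Line 9: ['release'] (min_width=7, slack=3)
Line 10: ['large', 'as'] (min_width=8, slack=2)
Line 11: ['leaf', 'I'] (min_width=6, slack=4)
Line 12: ['cloud', 'a'] (min_width=7, slack=3)
Line 13: ['quick', 'make'] (min_width=10, slack=0)
Line 14: ['green'] (min_width=5, slack=5)

Answer: |are  angry|
|gentle    |
|train     |
|number    |
|they      |
|support   |
|emerald   |
|glass     |
|release   |
|large   as|
|leaf     I|
|cloud    a|
|quick make|
|green     |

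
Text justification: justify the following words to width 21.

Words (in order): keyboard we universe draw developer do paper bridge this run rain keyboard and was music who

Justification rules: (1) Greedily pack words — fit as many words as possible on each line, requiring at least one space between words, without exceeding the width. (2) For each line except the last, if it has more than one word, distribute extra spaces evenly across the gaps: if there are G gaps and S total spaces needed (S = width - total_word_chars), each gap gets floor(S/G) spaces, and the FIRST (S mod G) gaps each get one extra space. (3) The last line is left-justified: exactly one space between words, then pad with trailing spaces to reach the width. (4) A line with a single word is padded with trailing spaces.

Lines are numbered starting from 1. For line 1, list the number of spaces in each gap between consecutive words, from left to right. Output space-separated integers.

Answer: 2 1

Derivation:
Line 1: ['keyboard', 'we', 'universe'] (min_width=20, slack=1)
Line 2: ['draw', 'developer', 'do'] (min_width=17, slack=4)
Line 3: ['paper', 'bridge', 'this', 'run'] (min_width=21, slack=0)
Line 4: ['rain', 'keyboard', 'and', 'was'] (min_width=21, slack=0)
Line 5: ['music', 'who'] (min_width=9, slack=12)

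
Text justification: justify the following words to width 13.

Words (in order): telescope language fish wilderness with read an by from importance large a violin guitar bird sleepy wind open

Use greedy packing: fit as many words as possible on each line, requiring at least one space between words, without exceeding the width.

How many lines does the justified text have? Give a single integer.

Line 1: ['telescope'] (min_width=9, slack=4)
Line 2: ['language', 'fish'] (min_width=13, slack=0)
Line 3: ['wilderness'] (min_width=10, slack=3)
Line 4: ['with', 'read', 'an'] (min_width=12, slack=1)
Line 5: ['by', 'from'] (min_width=7, slack=6)
Line 6: ['importance'] (min_width=10, slack=3)
Line 7: ['large', 'a'] (min_width=7, slack=6)
Line 8: ['violin', 'guitar'] (min_width=13, slack=0)
Line 9: ['bird', 'sleepy'] (min_width=11, slack=2)
Line 10: ['wind', 'open'] (min_width=9, slack=4)
Total lines: 10

Answer: 10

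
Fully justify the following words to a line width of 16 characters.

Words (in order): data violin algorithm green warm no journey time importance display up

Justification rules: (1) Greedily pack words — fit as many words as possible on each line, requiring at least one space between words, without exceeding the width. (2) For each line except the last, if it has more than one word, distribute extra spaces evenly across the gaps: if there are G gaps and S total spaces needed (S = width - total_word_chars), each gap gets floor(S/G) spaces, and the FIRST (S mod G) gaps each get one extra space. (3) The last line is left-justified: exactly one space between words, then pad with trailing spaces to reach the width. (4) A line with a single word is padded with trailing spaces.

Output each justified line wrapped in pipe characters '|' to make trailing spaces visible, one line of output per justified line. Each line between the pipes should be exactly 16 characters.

Line 1: ['data', 'violin'] (min_width=11, slack=5)
Line 2: ['algorithm', 'green'] (min_width=15, slack=1)
Line 3: ['warm', 'no', 'journey'] (min_width=15, slack=1)
Line 4: ['time', 'importance'] (min_width=15, slack=1)
Line 5: ['display', 'up'] (min_width=10, slack=6)

Answer: |data      violin|
|algorithm  green|
|warm  no journey|
|time  importance|
|display up      |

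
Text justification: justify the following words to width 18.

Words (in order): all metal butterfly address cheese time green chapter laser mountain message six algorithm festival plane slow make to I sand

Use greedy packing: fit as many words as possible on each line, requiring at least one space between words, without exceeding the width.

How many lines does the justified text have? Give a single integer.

Answer: 9

Derivation:
Line 1: ['all', 'metal'] (min_width=9, slack=9)
Line 2: ['butterfly', 'address'] (min_width=17, slack=1)
Line 3: ['cheese', 'time', 'green'] (min_width=17, slack=1)
Line 4: ['chapter', 'laser'] (min_width=13, slack=5)
Line 5: ['mountain', 'message'] (min_width=16, slack=2)
Line 6: ['six', 'algorithm'] (min_width=13, slack=5)
Line 7: ['festival', 'plane'] (min_width=14, slack=4)
Line 8: ['slow', 'make', 'to', 'I'] (min_width=14, slack=4)
Line 9: ['sand'] (min_width=4, slack=14)
Total lines: 9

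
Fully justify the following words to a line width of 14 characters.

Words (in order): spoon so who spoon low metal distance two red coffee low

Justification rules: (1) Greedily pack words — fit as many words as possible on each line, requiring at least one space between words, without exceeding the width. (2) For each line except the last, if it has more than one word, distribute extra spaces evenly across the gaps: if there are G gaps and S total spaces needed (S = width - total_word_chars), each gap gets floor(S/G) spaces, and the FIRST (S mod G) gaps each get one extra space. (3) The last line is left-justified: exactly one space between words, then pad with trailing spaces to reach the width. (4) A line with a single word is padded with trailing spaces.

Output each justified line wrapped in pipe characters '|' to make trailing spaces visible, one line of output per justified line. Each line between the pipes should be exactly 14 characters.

Line 1: ['spoon', 'so', 'who'] (min_width=12, slack=2)
Line 2: ['spoon', 'low'] (min_width=9, slack=5)
Line 3: ['metal', 'distance'] (min_width=14, slack=0)
Line 4: ['two', 'red', 'coffee'] (min_width=14, slack=0)
Line 5: ['low'] (min_width=3, slack=11)

Answer: |spoon  so  who|
|spoon      low|
|metal distance|
|two red coffee|
|low           |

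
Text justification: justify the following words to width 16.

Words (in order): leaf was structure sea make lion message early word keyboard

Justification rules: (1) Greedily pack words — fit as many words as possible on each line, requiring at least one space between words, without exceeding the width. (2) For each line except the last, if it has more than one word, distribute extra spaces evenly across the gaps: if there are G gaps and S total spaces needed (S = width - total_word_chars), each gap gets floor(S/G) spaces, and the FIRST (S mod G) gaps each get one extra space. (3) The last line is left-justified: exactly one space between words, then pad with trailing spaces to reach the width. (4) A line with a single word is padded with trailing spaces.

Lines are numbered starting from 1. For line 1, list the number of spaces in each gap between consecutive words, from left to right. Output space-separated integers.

Line 1: ['leaf', 'was'] (min_width=8, slack=8)
Line 2: ['structure', 'sea'] (min_width=13, slack=3)
Line 3: ['make', 'lion'] (min_width=9, slack=7)
Line 4: ['message', 'early'] (min_width=13, slack=3)
Line 5: ['word', 'keyboard'] (min_width=13, slack=3)

Answer: 9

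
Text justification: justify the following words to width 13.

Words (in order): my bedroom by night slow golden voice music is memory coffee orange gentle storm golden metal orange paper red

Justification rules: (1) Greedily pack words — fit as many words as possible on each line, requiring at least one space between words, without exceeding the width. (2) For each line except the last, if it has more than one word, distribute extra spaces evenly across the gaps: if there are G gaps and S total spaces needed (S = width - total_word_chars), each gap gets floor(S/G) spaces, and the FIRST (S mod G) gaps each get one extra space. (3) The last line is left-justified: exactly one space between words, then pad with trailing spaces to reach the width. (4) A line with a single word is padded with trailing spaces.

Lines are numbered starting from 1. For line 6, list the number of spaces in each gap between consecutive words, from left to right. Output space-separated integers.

Answer: 1

Derivation:
Line 1: ['my', 'bedroom', 'by'] (min_width=13, slack=0)
Line 2: ['night', 'slow'] (min_width=10, slack=3)
Line 3: ['golden', 'voice'] (min_width=12, slack=1)
Line 4: ['music', 'is'] (min_width=8, slack=5)
Line 5: ['memory', 'coffee'] (min_width=13, slack=0)
Line 6: ['orange', 'gentle'] (min_width=13, slack=0)
Line 7: ['storm', 'golden'] (min_width=12, slack=1)
Line 8: ['metal', 'orange'] (min_width=12, slack=1)
Line 9: ['paper', 'red'] (min_width=9, slack=4)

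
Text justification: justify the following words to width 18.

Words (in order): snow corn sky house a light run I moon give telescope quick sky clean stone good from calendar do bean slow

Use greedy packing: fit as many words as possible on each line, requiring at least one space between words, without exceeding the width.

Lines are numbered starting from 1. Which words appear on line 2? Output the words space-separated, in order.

Line 1: ['snow', 'corn', 'sky'] (min_width=13, slack=5)
Line 2: ['house', 'a', 'light', 'run'] (min_width=17, slack=1)
Line 3: ['I', 'moon', 'give'] (min_width=11, slack=7)
Line 4: ['telescope', 'quick'] (min_width=15, slack=3)
Line 5: ['sky', 'clean', 'stone'] (min_width=15, slack=3)
Line 6: ['good', 'from', 'calendar'] (min_width=18, slack=0)
Line 7: ['do', 'bean', 'slow'] (min_width=12, slack=6)

Answer: house a light run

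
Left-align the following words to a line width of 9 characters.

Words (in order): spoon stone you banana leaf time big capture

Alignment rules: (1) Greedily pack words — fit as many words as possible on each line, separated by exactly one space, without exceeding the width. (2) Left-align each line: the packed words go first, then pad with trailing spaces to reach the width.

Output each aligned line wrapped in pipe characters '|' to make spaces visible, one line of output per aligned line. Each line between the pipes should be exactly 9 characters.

Line 1: ['spoon'] (min_width=5, slack=4)
Line 2: ['stone', 'you'] (min_width=9, slack=0)
Line 3: ['banana'] (min_width=6, slack=3)
Line 4: ['leaf', 'time'] (min_width=9, slack=0)
Line 5: ['big'] (min_width=3, slack=6)
Line 6: ['capture'] (min_width=7, slack=2)

Answer: |spoon    |
|stone you|
|banana   |
|leaf time|
|big      |
|capture  |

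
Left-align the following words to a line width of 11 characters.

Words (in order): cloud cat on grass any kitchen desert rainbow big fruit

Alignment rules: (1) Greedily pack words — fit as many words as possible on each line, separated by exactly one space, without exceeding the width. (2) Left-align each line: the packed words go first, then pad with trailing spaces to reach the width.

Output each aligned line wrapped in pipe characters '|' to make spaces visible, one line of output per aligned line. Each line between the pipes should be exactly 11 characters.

Line 1: ['cloud', 'cat'] (min_width=9, slack=2)
Line 2: ['on', 'grass'] (min_width=8, slack=3)
Line 3: ['any', 'kitchen'] (min_width=11, slack=0)
Line 4: ['desert'] (min_width=6, slack=5)
Line 5: ['rainbow', 'big'] (min_width=11, slack=0)
Line 6: ['fruit'] (min_width=5, slack=6)

Answer: |cloud cat  |
|on grass   |
|any kitchen|
|desert     |
|rainbow big|
|fruit      |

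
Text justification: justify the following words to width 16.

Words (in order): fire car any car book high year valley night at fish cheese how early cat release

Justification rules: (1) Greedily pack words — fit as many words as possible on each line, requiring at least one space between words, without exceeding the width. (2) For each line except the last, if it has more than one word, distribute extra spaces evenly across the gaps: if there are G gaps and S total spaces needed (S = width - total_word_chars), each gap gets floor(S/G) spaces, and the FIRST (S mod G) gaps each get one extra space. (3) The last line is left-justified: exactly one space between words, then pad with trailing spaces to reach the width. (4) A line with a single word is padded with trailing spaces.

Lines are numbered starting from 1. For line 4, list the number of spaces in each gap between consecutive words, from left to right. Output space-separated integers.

Answer: 2 1

Derivation:
Line 1: ['fire', 'car', 'any', 'car'] (min_width=16, slack=0)
Line 2: ['book', 'high', 'year'] (min_width=14, slack=2)
Line 3: ['valley', 'night', 'at'] (min_width=15, slack=1)
Line 4: ['fish', 'cheese', 'how'] (min_width=15, slack=1)
Line 5: ['early', 'cat'] (min_width=9, slack=7)
Line 6: ['release'] (min_width=7, slack=9)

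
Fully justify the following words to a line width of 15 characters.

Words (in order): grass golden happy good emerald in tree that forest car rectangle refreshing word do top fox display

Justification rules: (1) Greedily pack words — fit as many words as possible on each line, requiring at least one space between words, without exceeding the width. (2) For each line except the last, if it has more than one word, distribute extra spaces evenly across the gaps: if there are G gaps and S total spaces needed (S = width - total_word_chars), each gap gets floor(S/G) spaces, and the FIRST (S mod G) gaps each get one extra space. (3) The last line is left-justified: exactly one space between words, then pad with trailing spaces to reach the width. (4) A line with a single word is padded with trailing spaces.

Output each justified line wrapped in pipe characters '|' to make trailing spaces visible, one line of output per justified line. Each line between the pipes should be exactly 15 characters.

Line 1: ['grass', 'golden'] (min_width=12, slack=3)
Line 2: ['happy', 'good'] (min_width=10, slack=5)
Line 3: ['emerald', 'in', 'tree'] (min_width=15, slack=0)
Line 4: ['that', 'forest', 'car'] (min_width=15, slack=0)
Line 5: ['rectangle'] (min_width=9, slack=6)
Line 6: ['refreshing', 'word'] (min_width=15, slack=0)
Line 7: ['do', 'top', 'fox'] (min_width=10, slack=5)
Line 8: ['display'] (min_width=7, slack=8)

Answer: |grass    golden|
|happy      good|
|emerald in tree|
|that forest car|
|rectangle      |
|refreshing word|
|do    top   fox|
|display        |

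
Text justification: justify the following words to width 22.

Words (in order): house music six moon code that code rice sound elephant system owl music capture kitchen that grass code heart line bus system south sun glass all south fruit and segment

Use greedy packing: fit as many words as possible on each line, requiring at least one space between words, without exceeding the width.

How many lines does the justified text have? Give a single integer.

Line 1: ['house', 'music', 'six', 'moon'] (min_width=20, slack=2)
Line 2: ['code', 'that', 'code', 'rice'] (min_width=19, slack=3)
Line 3: ['sound', 'elephant', 'system'] (min_width=21, slack=1)
Line 4: ['owl', 'music', 'capture'] (min_width=17, slack=5)
Line 5: ['kitchen', 'that', 'grass'] (min_width=18, slack=4)
Line 6: ['code', 'heart', 'line', 'bus'] (min_width=19, slack=3)
Line 7: ['system', 'south', 'sun', 'glass'] (min_width=22, slack=0)
Line 8: ['all', 'south', 'fruit', 'and'] (min_width=19, slack=3)
Line 9: ['segment'] (min_width=7, slack=15)
Total lines: 9

Answer: 9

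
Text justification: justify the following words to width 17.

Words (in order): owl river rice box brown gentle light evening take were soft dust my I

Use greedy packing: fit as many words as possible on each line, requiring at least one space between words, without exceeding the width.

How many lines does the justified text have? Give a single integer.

Answer: 5

Derivation:
Line 1: ['owl', 'river', 'rice'] (min_width=14, slack=3)
Line 2: ['box', 'brown', 'gentle'] (min_width=16, slack=1)
Line 3: ['light', 'evening'] (min_width=13, slack=4)
Line 4: ['take', 'were', 'soft'] (min_width=14, slack=3)
Line 5: ['dust', 'my', 'I'] (min_width=9, slack=8)
Total lines: 5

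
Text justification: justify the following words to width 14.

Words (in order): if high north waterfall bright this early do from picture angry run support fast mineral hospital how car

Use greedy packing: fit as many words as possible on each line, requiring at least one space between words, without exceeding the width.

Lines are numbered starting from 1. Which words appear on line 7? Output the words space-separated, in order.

Answer: fast mineral

Derivation:
Line 1: ['if', 'high', 'north'] (min_width=13, slack=1)
Line 2: ['waterfall'] (min_width=9, slack=5)
Line 3: ['bright', 'this'] (min_width=11, slack=3)
Line 4: ['early', 'do', 'from'] (min_width=13, slack=1)
Line 5: ['picture', 'angry'] (min_width=13, slack=1)
Line 6: ['run', 'support'] (min_width=11, slack=3)
Line 7: ['fast', 'mineral'] (min_width=12, slack=2)
Line 8: ['hospital', 'how'] (min_width=12, slack=2)
Line 9: ['car'] (min_width=3, slack=11)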